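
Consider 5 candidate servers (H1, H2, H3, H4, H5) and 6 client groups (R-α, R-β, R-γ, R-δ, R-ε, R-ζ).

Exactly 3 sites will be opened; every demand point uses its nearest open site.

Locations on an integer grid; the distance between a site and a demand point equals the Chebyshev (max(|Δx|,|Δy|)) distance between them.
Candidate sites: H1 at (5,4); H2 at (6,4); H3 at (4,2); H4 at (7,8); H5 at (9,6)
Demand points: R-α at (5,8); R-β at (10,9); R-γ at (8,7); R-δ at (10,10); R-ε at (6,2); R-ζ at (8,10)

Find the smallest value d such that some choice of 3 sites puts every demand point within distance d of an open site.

3

Open {H1, H2, H4}.
  Farthest demand point is R-β at distance 3 (to H4); all others are ≤ 3.
With {H1, H3, H4} the worst case is 3.
With {H1, H4, H5} the worst case is 3.
No size-3 selection achieves below 3.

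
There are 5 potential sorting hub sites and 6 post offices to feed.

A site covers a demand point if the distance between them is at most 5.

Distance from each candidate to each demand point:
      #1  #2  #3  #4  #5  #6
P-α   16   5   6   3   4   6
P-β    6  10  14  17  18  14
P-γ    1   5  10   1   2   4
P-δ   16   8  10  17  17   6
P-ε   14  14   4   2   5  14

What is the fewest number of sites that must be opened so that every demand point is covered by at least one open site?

Coverage sets (demand points within 5 of each site):
  P-α: {#2, #4, #5}
  P-β: {}
  P-γ: {#1, #2, #4, #5, #6}
  P-δ: {}
  P-ε: {#3, #4, #5}
No single site covers all 6 demand points.
But {P-γ, P-ε} covers everything, so the minimum is 2.

2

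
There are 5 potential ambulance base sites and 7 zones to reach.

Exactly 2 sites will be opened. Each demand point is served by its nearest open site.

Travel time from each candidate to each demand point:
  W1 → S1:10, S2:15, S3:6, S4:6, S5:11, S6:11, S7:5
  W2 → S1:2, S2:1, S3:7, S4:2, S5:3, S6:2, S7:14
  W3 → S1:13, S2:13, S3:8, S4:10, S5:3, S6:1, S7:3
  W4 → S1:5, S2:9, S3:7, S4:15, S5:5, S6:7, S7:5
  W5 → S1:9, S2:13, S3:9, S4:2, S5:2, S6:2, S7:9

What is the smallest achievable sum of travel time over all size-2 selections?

Open {W2, W3}.
  S1→W2 2, S2→W2 1, S3→W2 7, S4→W2 2, S5→W2 3, S6→W3 1, S7→W3 3  ⇒ total 19.
Compare {W1, W2}: total 21.
Compare {W2, W4}: total 22.
No size-2 selection does better; minimum is 19.

19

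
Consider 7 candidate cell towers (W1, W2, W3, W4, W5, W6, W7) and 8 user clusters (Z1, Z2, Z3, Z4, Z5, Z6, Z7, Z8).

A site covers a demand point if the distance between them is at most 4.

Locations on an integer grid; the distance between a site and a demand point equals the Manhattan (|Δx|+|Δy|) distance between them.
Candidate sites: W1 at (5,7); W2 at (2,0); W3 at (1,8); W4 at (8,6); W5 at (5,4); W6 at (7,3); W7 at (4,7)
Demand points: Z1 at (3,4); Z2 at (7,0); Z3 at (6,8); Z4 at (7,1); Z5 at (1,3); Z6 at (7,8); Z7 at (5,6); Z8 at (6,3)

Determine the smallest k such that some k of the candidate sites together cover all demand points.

3

Coverage sets (demand points within 4 of each site):
  W1: {Z3, Z6, Z7}
  W2: {Z5}
  W3: {}
  W4: {Z3, Z6, Z7}
  W5: {Z1, Z7, Z8}
  W6: {Z2, Z4, Z8}
  W7: {Z1, Z3, Z6, Z7}
No 2 sites suffice: every size-2 union leaves at least one demand point uncovered.
But {W2, W6, W7} covers everything, so the minimum is 3.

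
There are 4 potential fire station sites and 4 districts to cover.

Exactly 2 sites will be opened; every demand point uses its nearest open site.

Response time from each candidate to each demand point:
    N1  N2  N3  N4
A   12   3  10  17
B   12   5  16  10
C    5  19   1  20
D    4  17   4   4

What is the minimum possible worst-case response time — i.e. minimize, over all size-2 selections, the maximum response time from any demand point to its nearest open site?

4

Open {A, D}.
  Farthest demand point is N1 at response time 4 (to D); all others are ≤ 4.
With {B, D} the worst case is 5.
With {B, C} the worst case is 10.
No size-2 selection achieves below 4.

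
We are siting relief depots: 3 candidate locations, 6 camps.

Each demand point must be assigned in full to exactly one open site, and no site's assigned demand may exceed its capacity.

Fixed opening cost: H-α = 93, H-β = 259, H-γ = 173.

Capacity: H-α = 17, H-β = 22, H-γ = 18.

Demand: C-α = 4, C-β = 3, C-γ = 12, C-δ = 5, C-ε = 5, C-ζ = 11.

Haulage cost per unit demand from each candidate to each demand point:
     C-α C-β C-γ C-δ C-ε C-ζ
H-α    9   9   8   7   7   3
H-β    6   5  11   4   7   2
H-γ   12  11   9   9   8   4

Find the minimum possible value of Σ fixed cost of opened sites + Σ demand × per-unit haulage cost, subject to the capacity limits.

744

Open {H-β, H-γ}; cheapest assignment that respects the capacities:
  H-β (cap 22, load 22): C-γ, C-δ, C-ε — cost 12×11 + 5×4 + 5×7 = 187
  H-γ (cap 18, load 18): C-α, C-β, C-ζ — cost 4×12 + 3×11 + 11×4 = 125
  Shipping 312, fixed 432 → total 744.
  Any other capacity-feasible assignment to {H-β, H-γ} ships for at least 312.
Compare {H-α, H-β, H-γ}: its best feasible assignment gives total 754.
Every other set of open sites that can feasibly serve all demand totals ≥ 754 even under its best assignment. Minimum: 744.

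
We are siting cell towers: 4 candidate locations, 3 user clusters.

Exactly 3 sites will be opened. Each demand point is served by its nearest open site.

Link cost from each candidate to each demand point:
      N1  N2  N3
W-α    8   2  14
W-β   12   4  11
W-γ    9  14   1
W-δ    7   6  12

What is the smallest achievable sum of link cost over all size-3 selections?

Open {W-α, W-γ, W-δ}.
  N1→W-δ 7, N2→W-α 2, N3→W-γ 1  ⇒ total 10.
Compare {W-α, W-β, W-γ}: total 11.
Compare {W-β, W-γ, W-δ}: total 12.
No size-3 selection does better; minimum is 10.

10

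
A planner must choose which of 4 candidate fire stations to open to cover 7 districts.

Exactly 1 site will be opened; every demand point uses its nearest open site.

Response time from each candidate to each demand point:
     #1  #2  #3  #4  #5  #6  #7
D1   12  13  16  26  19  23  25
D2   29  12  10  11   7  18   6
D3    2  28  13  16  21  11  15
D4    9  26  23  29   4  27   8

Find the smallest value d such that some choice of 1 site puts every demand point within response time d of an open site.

26

Open {D1}.
  Farthest demand point is #4 at response time 26 (to D1); all others are ≤ 26.
With {D3} the worst case is 28.
With {D2} the worst case is 29.
No size-1 selection achieves below 26.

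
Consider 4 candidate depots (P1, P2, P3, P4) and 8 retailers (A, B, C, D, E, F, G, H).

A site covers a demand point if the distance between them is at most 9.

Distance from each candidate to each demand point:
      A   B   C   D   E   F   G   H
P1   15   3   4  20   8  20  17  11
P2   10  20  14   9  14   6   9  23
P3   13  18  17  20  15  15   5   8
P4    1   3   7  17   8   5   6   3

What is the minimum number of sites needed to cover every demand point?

2

Coverage sets (demand points within 9 of each site):
  P1: {B, C, E}
  P2: {D, F, G}
  P3: {G, H}
  P4: {A, B, C, E, F, G, H}
No single site covers all 8 demand points.
But {P2, P4} covers everything, so the minimum is 2.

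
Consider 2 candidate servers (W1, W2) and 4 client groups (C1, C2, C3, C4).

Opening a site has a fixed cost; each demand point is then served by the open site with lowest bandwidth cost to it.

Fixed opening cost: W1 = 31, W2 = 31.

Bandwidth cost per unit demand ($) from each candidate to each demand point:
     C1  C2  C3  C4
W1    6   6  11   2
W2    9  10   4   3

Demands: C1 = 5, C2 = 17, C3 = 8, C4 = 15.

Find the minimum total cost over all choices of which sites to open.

256

Open {W1, W2}: assign each demand point to its cheapest open site.
  C1→W1 5×6=30, C2→W1 17×6=102, C3→W2 8×4=32, C4→W1 15×2=30
  bandwidth cost 194, fixed 62 → total 256.
Compare {W1}: bandwidth cost 250 + fixed 31 = 281.
Compare {W2}: bandwidth cost 292 + fixed 31 = 323.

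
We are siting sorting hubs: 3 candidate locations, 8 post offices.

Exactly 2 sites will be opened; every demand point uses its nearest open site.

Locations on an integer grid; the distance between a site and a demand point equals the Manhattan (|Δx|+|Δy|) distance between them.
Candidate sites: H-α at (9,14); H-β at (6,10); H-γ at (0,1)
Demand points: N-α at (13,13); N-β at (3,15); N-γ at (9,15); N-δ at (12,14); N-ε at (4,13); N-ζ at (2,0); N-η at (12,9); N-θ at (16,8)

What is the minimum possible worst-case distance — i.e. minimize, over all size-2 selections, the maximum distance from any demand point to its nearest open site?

Open {H-β, H-γ}.
  Farthest demand point is N-θ at distance 12 (to H-β); all others are ≤ 12.
With {H-α, H-γ} the worst case is 13.
With {H-α, H-β} the worst case is 14.
No size-2 selection achieves below 12.

12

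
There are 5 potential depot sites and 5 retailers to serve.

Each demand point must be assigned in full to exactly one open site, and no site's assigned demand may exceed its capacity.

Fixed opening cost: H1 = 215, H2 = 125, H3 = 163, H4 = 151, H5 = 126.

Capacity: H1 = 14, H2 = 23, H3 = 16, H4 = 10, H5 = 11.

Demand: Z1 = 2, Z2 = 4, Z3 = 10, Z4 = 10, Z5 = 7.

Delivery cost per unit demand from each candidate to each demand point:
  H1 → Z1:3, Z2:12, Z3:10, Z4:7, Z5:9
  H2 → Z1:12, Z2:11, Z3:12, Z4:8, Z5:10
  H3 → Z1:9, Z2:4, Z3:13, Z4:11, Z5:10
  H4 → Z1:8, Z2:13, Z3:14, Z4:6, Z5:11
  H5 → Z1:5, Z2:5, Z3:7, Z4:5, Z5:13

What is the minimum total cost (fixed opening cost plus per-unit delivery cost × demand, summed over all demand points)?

539

Open {H2, H5}; cheapest assignment that respects the capacities:
  H2 (cap 23, load 23): Z1, Z2, Z4, Z5 — cost 2×12 + 4×11 + 10×8 + 7×10 = 218
  H5 (cap 11, load 10): Z3 — cost 10×7 = 70
  Shipping 288, fixed 251 → total 539.
  Any other capacity-feasible assignment to {H2, H5} ships for at least 288.
Compare {H2, H3}: its best feasible assignment gives total 592.
Compare {H2, H4}: its best feasible assignment gives total 594.
Every other set of open sites that can feasibly serve all demand totals ≥ 592 even under its best assignment. Minimum: 539.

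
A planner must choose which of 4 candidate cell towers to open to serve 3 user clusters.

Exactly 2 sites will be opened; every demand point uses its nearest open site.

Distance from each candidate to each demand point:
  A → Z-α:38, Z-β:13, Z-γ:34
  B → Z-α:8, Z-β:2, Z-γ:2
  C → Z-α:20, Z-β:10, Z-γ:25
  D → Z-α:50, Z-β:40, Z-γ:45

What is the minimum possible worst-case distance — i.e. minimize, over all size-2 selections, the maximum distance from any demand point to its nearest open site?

Open {A, B}.
  Farthest demand point is Z-α at distance 8 (to B); all others are ≤ 8.
With {B, C} the worst case is 8.
With {B, D} the worst case is 8.
No size-2 selection achieves below 8.

8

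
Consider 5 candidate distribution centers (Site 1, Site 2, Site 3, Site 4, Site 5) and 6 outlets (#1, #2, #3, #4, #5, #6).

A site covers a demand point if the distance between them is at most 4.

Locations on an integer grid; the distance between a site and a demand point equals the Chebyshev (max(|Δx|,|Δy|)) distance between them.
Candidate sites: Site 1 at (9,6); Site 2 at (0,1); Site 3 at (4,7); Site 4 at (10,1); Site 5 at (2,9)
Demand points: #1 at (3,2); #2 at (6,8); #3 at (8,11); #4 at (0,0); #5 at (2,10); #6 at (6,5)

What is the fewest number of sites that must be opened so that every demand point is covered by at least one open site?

Coverage sets (demand points within 4 of each site):
  Site 1: {#2, #6}
  Site 2: {#1, #4}
  Site 3: {#2, #3, #5, #6}
  Site 4: {#6}
  Site 5: {#2, #5, #6}
No single site covers all 6 demand points.
But {Site 2, Site 3} covers everything, so the minimum is 2.

2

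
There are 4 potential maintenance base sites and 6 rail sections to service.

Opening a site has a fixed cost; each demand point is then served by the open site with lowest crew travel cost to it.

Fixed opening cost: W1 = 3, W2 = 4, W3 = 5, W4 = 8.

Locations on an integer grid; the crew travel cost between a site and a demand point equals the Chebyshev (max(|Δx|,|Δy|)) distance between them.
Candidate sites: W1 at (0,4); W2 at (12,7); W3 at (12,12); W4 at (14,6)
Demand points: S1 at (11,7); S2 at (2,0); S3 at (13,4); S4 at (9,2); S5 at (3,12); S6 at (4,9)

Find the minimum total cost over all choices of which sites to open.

Open {W1, W2}: assign each demand point to its cheapest open site.
  S1→W2 1, S2→W1 4, S3→W2 3, S4→W2 5, S5→W1 8, S6→W1 5
  crew travel cost 26, fixed 7 → total 33.
Compare {W1, W4}: crew travel cost 27 + fixed 11 = 38.
Compare {W1, W2, W3}: crew travel cost 26 + fixed 12 = 38.
Compare {W2}: crew travel cost 36 + fixed 4 = 40.
All other subsets cost ≥ 38. Minimum total cost: 33.

33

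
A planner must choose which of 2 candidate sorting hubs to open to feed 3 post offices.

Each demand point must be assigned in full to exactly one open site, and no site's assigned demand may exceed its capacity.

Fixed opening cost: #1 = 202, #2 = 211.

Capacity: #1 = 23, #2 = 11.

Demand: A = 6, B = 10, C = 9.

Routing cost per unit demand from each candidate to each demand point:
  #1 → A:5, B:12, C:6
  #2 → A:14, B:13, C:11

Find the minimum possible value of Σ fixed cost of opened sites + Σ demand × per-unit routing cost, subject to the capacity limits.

Open {#1, #2}; cheapest assignment that respects the capacities:
  #1 (cap 23, load 15): A, C — cost 6×5 + 9×6 = 84
  #2 (cap 11, load 10): B — cost 10×13 = 130
  Shipping 214, fixed 413 → total 627.
  Any other capacity-feasible assignment to {#1, #2} ships for at least 214.
Total demand is 25 and no other set of sites has combined capacity ≥ 25, so {#1, #2} is the only feasible choice of open sites. Minimum: 627.

627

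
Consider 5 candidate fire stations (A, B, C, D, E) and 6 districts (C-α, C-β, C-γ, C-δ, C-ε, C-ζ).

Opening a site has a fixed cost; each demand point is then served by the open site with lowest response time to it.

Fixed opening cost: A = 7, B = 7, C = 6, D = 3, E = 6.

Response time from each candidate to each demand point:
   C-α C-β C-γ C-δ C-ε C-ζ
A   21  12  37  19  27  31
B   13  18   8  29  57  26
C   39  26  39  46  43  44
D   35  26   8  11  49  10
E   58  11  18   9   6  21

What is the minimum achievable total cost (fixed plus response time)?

73

Open {B, D, E}: assign each demand point to its cheapest open site.
  C-α→B 13, C-β→E 11, C-γ→B 8, C-δ→E 9, C-ε→E 6, C-ζ→D 10
  response time 57, fixed 16 → total 73.
Compare {B, C, D, E}: response time 57 + fixed 22 = 79.
Compare {A, B, D, E}: response time 57 + fixed 23 = 80.
Compare {B, E}: response time 68 + fixed 13 = 81.
All other subsets cost ≥ 79. Minimum total cost: 73.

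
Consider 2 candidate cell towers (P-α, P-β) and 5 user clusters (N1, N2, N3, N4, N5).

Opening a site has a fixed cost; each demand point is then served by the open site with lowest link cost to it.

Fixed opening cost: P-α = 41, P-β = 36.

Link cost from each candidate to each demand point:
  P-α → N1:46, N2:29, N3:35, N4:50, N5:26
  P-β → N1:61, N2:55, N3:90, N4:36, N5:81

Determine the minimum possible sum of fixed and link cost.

Open {P-α}: assign each demand point to its cheapest open site.
  N1→P-α 46, N2→P-α 29, N3→P-α 35, N4→P-α 50, N5→P-α 26
  link cost 186, fixed 41 → total 227.
Compare {P-α, P-β}: link cost 172 + fixed 77 = 249.
Compare {P-β}: link cost 323 + fixed 36 = 359.

227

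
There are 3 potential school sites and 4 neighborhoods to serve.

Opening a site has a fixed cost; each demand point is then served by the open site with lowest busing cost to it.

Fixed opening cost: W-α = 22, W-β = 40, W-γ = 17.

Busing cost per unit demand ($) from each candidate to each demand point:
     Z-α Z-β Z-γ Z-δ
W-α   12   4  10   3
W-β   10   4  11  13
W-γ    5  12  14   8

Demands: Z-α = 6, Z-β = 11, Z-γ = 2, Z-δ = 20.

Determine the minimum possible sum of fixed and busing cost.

Open {W-α, W-γ}: assign each demand point to its cheapest open site.
  Z-α→W-γ 6×5=30, Z-β→W-α 11×4=44, Z-γ→W-α 2×10=20, Z-δ→W-α 20×3=60
  busing cost 154, fixed 39 → total 193.
Compare {W-α}: busing cost 196 + fixed 22 = 218.
Compare {W-α, W-β, W-γ}: busing cost 154 + fixed 79 = 233.
Compare {W-α, W-β}: busing cost 184 + fixed 62 = 246.
All other subsets cost ≥ 218. Minimum total cost: 193.

193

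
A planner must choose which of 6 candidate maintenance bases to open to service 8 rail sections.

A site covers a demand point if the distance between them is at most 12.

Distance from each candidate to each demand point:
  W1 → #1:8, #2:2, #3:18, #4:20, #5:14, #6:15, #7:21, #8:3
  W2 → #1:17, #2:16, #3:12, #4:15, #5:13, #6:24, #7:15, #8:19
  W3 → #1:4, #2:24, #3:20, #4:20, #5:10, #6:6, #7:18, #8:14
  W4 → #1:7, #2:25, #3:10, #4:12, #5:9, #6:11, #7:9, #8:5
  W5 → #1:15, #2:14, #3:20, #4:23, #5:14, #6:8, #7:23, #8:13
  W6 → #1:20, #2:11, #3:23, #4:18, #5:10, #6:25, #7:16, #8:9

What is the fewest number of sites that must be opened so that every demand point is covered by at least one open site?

Coverage sets (demand points within 12 of each site):
  W1: {#1, #2, #8}
  W2: {#3}
  W3: {#1, #5, #6}
  W4: {#1, #3, #4, #5, #6, #7, #8}
  W5: {#6}
  W6: {#2, #5, #8}
No single site covers all 8 demand points.
But {W1, W4} covers everything, so the minimum is 2.

2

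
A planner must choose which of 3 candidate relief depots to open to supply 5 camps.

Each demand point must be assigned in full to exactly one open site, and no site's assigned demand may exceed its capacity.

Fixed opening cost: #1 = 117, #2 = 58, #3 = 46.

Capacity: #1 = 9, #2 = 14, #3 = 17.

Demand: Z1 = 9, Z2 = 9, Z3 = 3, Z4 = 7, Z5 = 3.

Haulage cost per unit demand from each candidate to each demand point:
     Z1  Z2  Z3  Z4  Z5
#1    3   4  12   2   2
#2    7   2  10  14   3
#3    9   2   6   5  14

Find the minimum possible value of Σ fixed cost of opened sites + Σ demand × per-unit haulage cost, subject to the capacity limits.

Open {#1, #2, #3}; cheapest assignment that respects the capacities:
  #1 (cap 9, load 9): Z1 — cost 9×3 = 27
  #2 (cap 14, load 12): Z2, Z5 — cost 9×2 + 3×3 = 27
  #3 (cap 17, load 10): Z3, Z4 — cost 3×6 + 7×5 = 53
  Shipping 107, fixed 221 → total 328.
  Any other capacity-feasible assignment to {#1, #2, #3} ships for at least 107.
Total demand is 31; every other set of sites either has combined capacity below 31 or cannot fit the demands without splitting one across sites, so {#1, #2, #3} is the only feasible choice of open sites. Minimum: 328.

328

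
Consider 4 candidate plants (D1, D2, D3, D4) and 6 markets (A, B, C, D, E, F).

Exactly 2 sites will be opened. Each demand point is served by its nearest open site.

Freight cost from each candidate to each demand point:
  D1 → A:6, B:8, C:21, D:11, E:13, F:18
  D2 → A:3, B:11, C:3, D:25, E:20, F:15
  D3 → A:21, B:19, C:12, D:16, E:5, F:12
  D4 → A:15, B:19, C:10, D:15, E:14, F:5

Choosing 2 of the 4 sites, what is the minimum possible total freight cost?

Open {D2, D3}.
  A→D2 3, B→D2 11, C→D2 3, D→D3 16, E→D3 5, F→D3 12  ⇒ total 50.
Compare {D2, D4}: total 51.
Compare {D1, D2}: total 53.
No size-2 selection does better; minimum is 50.

50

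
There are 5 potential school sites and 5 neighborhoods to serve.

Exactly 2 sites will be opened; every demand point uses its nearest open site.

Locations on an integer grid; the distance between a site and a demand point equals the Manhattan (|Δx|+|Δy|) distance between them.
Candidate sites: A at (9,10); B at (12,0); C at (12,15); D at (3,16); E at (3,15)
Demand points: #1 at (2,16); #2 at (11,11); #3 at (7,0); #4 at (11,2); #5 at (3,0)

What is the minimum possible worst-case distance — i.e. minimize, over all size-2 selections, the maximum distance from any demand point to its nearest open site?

Open {B, C}.
  Farthest demand point is #1 at distance 11 (to C); all others are ≤ 11.
With {B, D} the worst case is 12.
With {B, E} the worst case is 12.
No size-2 selection achieves below 11.

11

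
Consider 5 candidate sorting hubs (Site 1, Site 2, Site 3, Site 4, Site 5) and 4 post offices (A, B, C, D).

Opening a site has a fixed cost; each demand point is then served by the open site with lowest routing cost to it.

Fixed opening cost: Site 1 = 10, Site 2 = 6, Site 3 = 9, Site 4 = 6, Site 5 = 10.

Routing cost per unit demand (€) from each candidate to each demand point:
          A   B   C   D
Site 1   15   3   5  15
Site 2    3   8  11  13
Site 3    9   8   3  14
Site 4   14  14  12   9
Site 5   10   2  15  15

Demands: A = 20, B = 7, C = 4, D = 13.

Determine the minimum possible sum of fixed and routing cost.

234

Open {Site 2, Site 3, Site 4, Site 5}: assign each demand point to its cheapest open site.
  A→Site 2 20×3=60, B→Site 5 7×2=14, C→Site 3 4×3=12, D→Site 4 13×9=117
  routing cost 203, fixed 31 → total 234.
Compare {Site 1, Site 2, Site 4}: routing cost 218 + fixed 22 = 240.
Compare {Site 1, Site 2, Site 3, Site 4}: routing cost 210 + fixed 31 = 241.
Compare {Site 1, Site 2, Site 4, Site 5}: routing cost 211 + fixed 32 = 243.
All other subsets cost ≥ 240. Minimum total cost: 234.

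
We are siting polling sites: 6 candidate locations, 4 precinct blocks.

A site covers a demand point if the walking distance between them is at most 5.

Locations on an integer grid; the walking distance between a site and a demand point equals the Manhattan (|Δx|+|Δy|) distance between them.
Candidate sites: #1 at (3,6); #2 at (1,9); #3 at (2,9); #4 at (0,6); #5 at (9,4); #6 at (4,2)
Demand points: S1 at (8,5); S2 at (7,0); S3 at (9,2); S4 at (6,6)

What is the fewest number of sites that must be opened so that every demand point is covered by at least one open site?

Coverage sets (demand points within 5 of each site):
  #1: {S4}
  #2: {}
  #3: {}
  #4: {}
  #5: {S1, S3, S4}
  #6: {S2, S3}
No single site covers all 4 demand points.
But {#5, #6} covers everything, so the minimum is 2.

2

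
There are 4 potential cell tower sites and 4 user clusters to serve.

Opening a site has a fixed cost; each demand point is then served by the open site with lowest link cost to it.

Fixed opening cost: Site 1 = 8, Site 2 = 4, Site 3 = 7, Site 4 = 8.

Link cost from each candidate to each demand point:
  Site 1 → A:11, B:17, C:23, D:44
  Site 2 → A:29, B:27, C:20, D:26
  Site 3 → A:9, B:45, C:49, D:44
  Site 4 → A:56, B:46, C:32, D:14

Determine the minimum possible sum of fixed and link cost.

81

Open {Site 1, Site 4}: assign each demand point to its cheapest open site.
  A→Site 1 11, B→Site 1 17, C→Site 1 23, D→Site 4 14
  link cost 65, fixed 16 → total 81.
Compare {Site 1, Site 2, Site 4}: link cost 62 + fixed 20 = 82.
Compare {Site 1, Site 2}: link cost 74 + fixed 12 = 86.
Compare {Site 1, Site 3, Site 4}: link cost 63 + fixed 23 = 86.
All other subsets cost ≥ 82. Minimum total cost: 81.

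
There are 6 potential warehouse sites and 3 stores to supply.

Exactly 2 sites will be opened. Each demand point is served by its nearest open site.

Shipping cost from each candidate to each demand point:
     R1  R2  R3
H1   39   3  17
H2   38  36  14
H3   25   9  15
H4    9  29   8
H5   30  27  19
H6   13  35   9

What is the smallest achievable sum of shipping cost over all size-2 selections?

20

Open {H1, H4}.
  R1→H4 9, R2→H1 3, R3→H4 8  ⇒ total 20.
Compare {H1, H6}: total 25.
Compare {H3, H4}: total 26.
No size-2 selection does better; minimum is 20.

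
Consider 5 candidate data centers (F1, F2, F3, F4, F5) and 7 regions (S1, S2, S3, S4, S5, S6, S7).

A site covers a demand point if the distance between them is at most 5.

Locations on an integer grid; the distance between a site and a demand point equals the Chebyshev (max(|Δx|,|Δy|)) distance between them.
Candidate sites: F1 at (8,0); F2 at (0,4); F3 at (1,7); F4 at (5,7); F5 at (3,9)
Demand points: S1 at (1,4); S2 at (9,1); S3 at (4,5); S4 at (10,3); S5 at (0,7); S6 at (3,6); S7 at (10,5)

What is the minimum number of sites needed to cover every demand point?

2

Coverage sets (demand points within 5 of each site):
  F1: {S2, S3, S4, S7}
  F2: {S1, S3, S5, S6}
  F3: {S1, S3, S5, S6}
  F4: {S1, S3, S4, S5, S6, S7}
  F5: {S1, S3, S5, S6}
No single site covers all 7 demand points.
But {F1, F2} covers everything, so the minimum is 2.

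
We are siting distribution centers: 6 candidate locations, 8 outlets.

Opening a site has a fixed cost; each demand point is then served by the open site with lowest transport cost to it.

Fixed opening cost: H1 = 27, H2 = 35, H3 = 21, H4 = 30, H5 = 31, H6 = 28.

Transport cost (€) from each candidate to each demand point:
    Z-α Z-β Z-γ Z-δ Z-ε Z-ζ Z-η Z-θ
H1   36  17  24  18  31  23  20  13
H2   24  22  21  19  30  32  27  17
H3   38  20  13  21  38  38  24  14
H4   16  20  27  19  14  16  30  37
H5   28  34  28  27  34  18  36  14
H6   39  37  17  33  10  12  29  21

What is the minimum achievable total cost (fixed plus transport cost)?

187

Open {H3, H4}: assign each demand point to its cheapest open site.
  Z-α→H4 16, Z-β→H3 20, Z-γ→H3 13, Z-δ→H4 19, Z-ε→H4 14, Z-ζ→H4 16, Z-η→H3 24, Z-θ→H3 14
  transport cost 136, fixed 51 → total 187.
Compare {H1, H4}: transport cost 138 + fixed 57 = 195.
Compare {H1, H6}: transport cost 143 + fixed 55 = 198.
Compare {H3, H6}: transport cost 152 + fixed 49 = 201.
All other subsets cost ≥ 195. Minimum total cost: 187.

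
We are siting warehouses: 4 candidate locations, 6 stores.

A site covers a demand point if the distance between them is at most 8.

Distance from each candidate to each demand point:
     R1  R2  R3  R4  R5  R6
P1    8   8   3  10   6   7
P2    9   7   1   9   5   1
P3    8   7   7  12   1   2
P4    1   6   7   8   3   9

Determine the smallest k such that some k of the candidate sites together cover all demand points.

Coverage sets (demand points within 8 of each site):
  P1: {R1, R2, R3, R5, R6}
  P2: {R2, R3, R5, R6}
  P3: {R1, R2, R3, R5, R6}
  P4: {R1, R2, R3, R4, R5}
No single site covers all 6 demand points.
But {P1, P4} covers everything, so the minimum is 2.

2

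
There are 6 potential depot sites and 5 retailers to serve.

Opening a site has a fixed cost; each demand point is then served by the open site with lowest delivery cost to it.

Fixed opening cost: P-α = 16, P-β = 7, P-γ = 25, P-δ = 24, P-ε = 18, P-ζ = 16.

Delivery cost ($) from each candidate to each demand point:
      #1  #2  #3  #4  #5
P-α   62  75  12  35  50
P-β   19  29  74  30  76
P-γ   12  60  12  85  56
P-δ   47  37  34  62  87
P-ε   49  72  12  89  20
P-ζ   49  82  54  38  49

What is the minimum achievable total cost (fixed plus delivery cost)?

135

Open {P-β, P-ε}: assign each demand point to its cheapest open site.
  #1→P-β 19, #2→P-β 29, #3→P-ε 12, #4→P-β 30, #5→P-ε 20
  delivery cost 110, fixed 25 → total 135.
Compare {P-α, P-β, P-ε}: delivery cost 110 + fixed 41 = 151.
Compare {P-β, P-ε, P-ζ}: delivery cost 110 + fixed 41 = 151.
Compare {P-β, P-γ, P-ε}: delivery cost 103 + fixed 50 = 153.
All other subsets cost ≥ 151. Minimum total cost: 135.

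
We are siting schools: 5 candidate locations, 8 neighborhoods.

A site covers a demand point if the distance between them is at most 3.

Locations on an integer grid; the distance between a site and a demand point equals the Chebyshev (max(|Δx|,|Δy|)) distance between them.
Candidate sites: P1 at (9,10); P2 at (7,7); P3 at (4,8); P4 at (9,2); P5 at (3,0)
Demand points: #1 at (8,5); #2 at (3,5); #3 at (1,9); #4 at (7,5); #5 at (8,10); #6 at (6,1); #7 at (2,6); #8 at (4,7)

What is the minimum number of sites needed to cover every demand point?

Coverage sets (demand points within 3 of each site):
  P1: {#5}
  P2: {#1, #4, #5, #8}
  P3: {#2, #3, #4, #7, #8}
  P4: {#1, #4, #6}
  P5: {#6}
No 2 sites suffice: every size-2 union leaves at least one demand point uncovered.
But {P1, P3, P4} covers everything, so the minimum is 3.

3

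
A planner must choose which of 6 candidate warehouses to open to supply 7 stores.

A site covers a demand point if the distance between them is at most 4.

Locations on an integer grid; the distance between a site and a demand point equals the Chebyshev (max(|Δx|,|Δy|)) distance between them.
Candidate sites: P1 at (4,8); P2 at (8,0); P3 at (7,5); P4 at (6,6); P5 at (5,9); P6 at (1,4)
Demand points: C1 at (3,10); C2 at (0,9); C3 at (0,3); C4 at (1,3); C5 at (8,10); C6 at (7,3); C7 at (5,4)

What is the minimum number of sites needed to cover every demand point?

3

Coverage sets (demand points within 4 of each site):
  P1: {C1, C2, C5, C7}
  P2: {C6, C7}
  P3: {C6, C7}
  P4: {C1, C5, C6, C7}
  P5: {C1, C5}
  P6: {C3, C4, C7}
No 2 sites suffice: every size-2 union leaves at least one demand point uncovered.
But {P1, P2, P6} covers everything, so the minimum is 3.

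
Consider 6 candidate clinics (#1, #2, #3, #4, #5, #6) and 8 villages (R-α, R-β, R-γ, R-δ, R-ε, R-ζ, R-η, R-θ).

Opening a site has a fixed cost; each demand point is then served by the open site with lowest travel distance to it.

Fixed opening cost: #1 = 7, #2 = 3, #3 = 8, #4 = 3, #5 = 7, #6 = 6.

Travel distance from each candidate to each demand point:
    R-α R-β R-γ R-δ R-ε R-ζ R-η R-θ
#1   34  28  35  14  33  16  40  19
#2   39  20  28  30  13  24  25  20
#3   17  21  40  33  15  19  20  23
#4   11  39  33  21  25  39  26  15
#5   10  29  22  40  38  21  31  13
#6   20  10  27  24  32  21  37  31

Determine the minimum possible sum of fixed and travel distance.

146

Open {#1, #2, #5, #6}: assign each demand point to its cheapest open site.
  R-α→#5 10, R-β→#6 10, R-γ→#5 22, R-δ→#1 14, R-ε→#2 13, R-ζ→#1 16, R-η→#2 25, R-θ→#5 13
  travel distance 123, fixed 23 → total 146.
Compare {#1, #3, #5, #6}: travel distance 120 + fixed 28 = 148.
Compare {#1, #2, #3, #5, #6}: travel distance 118 + fixed 31 = 149.
Compare {#1, #2, #4, #5, #6}: travel distance 123 + fixed 26 = 149.
All other subsets cost ≥ 148. Minimum total cost: 146.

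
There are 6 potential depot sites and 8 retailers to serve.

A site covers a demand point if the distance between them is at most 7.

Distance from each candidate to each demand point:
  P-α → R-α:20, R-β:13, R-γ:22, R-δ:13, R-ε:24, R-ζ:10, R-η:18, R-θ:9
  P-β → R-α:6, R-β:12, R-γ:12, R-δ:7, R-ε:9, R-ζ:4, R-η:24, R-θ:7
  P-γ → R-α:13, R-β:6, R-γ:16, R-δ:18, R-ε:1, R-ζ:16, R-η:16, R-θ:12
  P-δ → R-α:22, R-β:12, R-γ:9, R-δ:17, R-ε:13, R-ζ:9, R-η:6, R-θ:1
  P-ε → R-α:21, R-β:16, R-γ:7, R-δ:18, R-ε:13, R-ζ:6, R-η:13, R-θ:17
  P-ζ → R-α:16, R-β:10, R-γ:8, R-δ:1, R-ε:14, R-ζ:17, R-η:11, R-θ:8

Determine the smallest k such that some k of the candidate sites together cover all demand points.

4

Coverage sets (demand points within 7 of each site):
  P-α: {}
  P-β: {R-α, R-δ, R-ζ, R-θ}
  P-γ: {R-β, R-ε}
  P-δ: {R-η, R-θ}
  P-ε: {R-γ, R-ζ}
  P-ζ: {R-δ}
No 3 sites suffice: every size-3 union leaves at least one demand point uncovered.
But {P-β, P-γ, P-δ, P-ε} covers everything, so the minimum is 4.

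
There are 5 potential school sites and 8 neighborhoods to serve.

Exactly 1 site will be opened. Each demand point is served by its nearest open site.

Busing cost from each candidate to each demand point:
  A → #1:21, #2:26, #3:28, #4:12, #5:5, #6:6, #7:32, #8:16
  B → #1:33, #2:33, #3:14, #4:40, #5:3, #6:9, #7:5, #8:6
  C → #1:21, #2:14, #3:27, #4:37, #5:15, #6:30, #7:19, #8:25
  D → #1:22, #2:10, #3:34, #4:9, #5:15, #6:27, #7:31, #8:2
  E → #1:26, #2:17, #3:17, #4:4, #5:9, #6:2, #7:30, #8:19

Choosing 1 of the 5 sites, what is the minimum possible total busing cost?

124

Open {E}.
  #1→E 26, #2→E 17, #3→E 17, #4→E 4, #5→E 9, #6→E 2, #7→E 30, #8→E 19  ⇒ total 124.
Compare {B}: total 143.
Compare {A}: total 146.
No size-1 selection does better; minimum is 124.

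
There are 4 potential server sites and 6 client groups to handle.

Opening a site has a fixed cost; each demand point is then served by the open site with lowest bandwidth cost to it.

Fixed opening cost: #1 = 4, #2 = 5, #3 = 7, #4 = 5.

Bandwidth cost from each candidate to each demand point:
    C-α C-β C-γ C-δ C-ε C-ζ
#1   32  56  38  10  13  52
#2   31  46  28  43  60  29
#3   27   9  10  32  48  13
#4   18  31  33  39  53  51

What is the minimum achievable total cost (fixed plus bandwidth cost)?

89

Open {#1, #3, #4}: assign each demand point to its cheapest open site.
  C-α→#4 18, C-β→#3 9, C-γ→#3 10, C-δ→#1 10, C-ε→#1 13, C-ζ→#3 13
  bandwidth cost 73, fixed 16 → total 89.
Compare {#1, #3}: bandwidth cost 82 + fixed 11 = 93.
Compare {#1, #2, #3, #4}: bandwidth cost 73 + fixed 21 = 94.
Compare {#1, #2, #3}: bandwidth cost 82 + fixed 16 = 98.
All other subsets cost ≥ 93. Minimum total cost: 89.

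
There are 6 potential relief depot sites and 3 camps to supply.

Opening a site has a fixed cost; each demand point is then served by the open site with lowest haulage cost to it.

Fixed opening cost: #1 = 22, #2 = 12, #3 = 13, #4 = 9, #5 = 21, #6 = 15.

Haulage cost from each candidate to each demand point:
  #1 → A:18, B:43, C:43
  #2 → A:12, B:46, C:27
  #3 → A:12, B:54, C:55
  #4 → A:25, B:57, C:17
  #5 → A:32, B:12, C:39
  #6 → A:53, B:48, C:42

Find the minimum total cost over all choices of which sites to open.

83

Open {#2, #4, #5}: assign each demand point to its cheapest open site.
  A→#2 12, B→#5 12, C→#4 17
  haulage cost 41, fixed 42 → total 83.
Compare {#2, #5}: haulage cost 51 + fixed 33 = 84.
Compare {#4, #5}: haulage cost 54 + fixed 30 = 84.
Compare {#3, #4, #5}: haulage cost 41 + fixed 43 = 84.
All other subsets cost ≥ 84. Minimum total cost: 83.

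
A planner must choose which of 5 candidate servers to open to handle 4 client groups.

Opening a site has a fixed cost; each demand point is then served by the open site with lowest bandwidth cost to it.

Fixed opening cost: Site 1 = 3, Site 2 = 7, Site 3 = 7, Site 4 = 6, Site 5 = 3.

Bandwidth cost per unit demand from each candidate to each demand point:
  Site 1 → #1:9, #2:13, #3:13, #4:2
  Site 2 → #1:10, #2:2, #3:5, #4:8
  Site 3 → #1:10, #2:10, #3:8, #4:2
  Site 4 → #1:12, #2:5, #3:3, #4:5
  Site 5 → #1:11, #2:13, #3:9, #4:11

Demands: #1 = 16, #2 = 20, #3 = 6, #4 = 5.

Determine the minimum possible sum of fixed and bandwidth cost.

Open {Site 1, Site 2, Site 4}: assign each demand point to its cheapest open site.
  #1→Site 1 16×9=144, #2→Site 2 20×2=40, #3→Site 4 6×3=18, #4→Site 1 5×2=10
  bandwidth cost 212, fixed 16 → total 228.
Compare {Site 1, Site 2, Site 4, Site 5}: bandwidth cost 212 + fixed 19 = 231.
Compare {Site 1, Site 2}: bandwidth cost 224 + fixed 10 = 234.
Compare {Site 1, Site 2, Site 3, Site 4}: bandwidth cost 212 + fixed 23 = 235.
All other subsets cost ≥ 231. Minimum total cost: 228.

228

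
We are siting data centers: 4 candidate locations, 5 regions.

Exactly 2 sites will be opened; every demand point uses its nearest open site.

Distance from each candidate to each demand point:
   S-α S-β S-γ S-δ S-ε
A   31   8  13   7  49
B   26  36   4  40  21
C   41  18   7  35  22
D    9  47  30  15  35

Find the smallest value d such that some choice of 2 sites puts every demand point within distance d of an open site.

22

Open {C, D}.
  Farthest demand point is S-ε at distance 22 (to C); all others are ≤ 22.
With {A, B} the worst case is 26.
With {A, C} the worst case is 31.
No size-2 selection achieves below 22.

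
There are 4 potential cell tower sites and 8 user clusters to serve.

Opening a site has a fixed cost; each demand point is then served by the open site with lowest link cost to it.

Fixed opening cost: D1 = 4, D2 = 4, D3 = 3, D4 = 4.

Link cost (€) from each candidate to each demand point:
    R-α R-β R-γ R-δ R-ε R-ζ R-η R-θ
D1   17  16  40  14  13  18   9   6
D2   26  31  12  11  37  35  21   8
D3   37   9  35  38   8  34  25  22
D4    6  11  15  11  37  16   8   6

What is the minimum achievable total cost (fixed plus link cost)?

86

Open {D3, D4}: assign each demand point to its cheapest open site.
  R-α→D4 6, R-β→D3 9, R-γ→D4 15, R-δ→D4 11, R-ε→D3 8, R-ζ→D4 16, R-η→D4 8, R-θ→D4 6
  link cost 79, fixed 7 → total 86.
Compare {D2, D3, D4}: link cost 76 + fixed 11 = 87.
Compare {D1, D3, D4}: link cost 79 + fixed 11 = 90.
Compare {D1, D2, D3, D4}: link cost 76 + fixed 15 = 91.
All other subsets cost ≥ 87. Minimum total cost: 86.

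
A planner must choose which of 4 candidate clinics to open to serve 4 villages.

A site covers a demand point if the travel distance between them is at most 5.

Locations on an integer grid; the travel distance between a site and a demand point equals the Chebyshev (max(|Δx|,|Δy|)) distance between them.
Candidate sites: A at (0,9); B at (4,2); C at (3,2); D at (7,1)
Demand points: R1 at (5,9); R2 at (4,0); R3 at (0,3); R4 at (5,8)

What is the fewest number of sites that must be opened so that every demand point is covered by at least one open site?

2

Coverage sets (demand points within 5 of each site):
  A: {R1, R4}
  B: {R2, R3}
  C: {R2, R3}
  D: {R2}
No single site covers all 4 demand points.
But {A, B} covers everything, so the minimum is 2.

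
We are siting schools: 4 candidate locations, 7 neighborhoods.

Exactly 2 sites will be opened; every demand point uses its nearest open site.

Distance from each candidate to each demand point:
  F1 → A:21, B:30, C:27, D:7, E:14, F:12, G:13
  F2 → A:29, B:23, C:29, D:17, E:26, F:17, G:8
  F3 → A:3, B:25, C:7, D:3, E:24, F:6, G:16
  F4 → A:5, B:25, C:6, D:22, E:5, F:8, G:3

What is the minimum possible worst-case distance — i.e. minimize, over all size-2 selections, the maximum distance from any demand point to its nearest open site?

Open {F2, F4}.
  Farthest demand point is B at distance 23 (to F2); all others are ≤ 23.
With {F2, F3} the worst case is 24.
With {F1, F3} the worst case is 25.
No size-2 selection achieves below 23.

23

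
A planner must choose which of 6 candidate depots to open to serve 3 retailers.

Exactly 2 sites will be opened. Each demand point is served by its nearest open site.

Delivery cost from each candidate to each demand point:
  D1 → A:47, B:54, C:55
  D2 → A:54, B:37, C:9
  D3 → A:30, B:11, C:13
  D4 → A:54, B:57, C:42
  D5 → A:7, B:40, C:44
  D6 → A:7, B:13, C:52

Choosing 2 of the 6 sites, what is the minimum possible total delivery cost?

Open {D2, D6}.
  A→D6 7, B→D6 13, C→D2 9  ⇒ total 29.
Compare {D3, D5}: total 31.
Compare {D3, D6}: total 31.
No size-2 selection does better; minimum is 29.

29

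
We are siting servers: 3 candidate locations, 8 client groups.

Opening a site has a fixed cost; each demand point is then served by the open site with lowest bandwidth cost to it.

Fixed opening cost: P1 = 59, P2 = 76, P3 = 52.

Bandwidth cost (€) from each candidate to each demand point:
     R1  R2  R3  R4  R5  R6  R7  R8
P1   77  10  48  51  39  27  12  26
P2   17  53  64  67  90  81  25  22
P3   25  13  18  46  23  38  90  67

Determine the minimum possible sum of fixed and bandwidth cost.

298

Open {P1, P3}: assign each demand point to its cheapest open site.
  R1→P3 25, R2→P1 10, R3→P3 18, R4→P3 46, R5→P3 23, R6→P1 27, R7→P1 12, R8→P1 26
  bandwidth cost 187, fixed 111 → total 298.
Compare {P2, P3}: bandwidth cost 202 + fixed 128 = 330.
Compare {P1}: bandwidth cost 290 + fixed 59 = 349.
Compare {P1, P2}: bandwidth cost 226 + fixed 135 = 361.
All other subsets cost ≥ 330. Minimum total cost: 298.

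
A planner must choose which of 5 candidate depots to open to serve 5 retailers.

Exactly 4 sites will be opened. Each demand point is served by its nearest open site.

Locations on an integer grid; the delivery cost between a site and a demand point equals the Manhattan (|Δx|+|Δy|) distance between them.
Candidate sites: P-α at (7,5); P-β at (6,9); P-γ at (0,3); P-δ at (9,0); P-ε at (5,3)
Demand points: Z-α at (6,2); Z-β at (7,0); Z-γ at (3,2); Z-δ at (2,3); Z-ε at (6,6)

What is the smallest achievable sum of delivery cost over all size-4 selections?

11

Open {P-α, P-γ, P-δ, P-ε}.
  Z-α→P-ε 2, Z-β→P-δ 2, Z-γ→P-ε 3, Z-δ→P-γ 2, Z-ε→P-α 2  ⇒ total 11.
Compare {P-α, P-β, P-δ, P-ε}: total 12.
Compare {P-β, P-γ, P-δ, P-ε}: total 12.
No size-4 selection does better; minimum is 11.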